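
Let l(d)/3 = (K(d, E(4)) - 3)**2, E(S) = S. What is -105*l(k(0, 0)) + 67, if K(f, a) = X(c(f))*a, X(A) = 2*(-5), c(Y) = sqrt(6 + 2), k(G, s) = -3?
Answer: -582368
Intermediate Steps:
c(Y) = 2*sqrt(2) (c(Y) = sqrt(8) = 2*sqrt(2))
X(A) = -10
K(f, a) = -10*a
l(d) = 5547 (l(d) = 3*(-10*4 - 3)**2 = 3*(-40 - 3)**2 = 3*(-43)**2 = 3*1849 = 5547)
-105*l(k(0, 0)) + 67 = -105*5547 + 67 = -582435 + 67 = -582368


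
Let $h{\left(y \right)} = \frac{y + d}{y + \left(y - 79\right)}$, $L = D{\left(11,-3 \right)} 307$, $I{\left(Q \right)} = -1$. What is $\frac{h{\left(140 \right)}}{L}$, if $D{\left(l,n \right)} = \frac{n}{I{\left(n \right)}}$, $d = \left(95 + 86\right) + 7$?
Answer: $\frac{328}{185121} \approx 0.0017718$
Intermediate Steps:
$d = 188$ ($d = 181 + 7 = 188$)
$D{\left(l,n \right)} = - n$ ($D{\left(l,n \right)} = \frac{n}{-1} = n \left(-1\right) = - n$)
$L = 921$ ($L = \left(-1\right) \left(-3\right) 307 = 3 \cdot 307 = 921$)
$h{\left(y \right)} = \frac{188 + y}{-79 + 2 y}$ ($h{\left(y \right)} = \frac{y + 188}{y + \left(y - 79\right)} = \frac{188 + y}{y + \left(-79 + y\right)} = \frac{188 + y}{-79 + 2 y}$)
$\frac{h{\left(140 \right)}}{L} = \frac{\frac{1}{-79 + 2 \cdot 140} \left(188 + 140\right)}{921} = \frac{1}{-79 + 280} \cdot 328 \cdot \frac{1}{921} = \frac{1}{201} \cdot 328 \cdot \frac{1}{921} = \frac{328}{201} \cdot \frac{1}{921} = \frac{328}{185121}$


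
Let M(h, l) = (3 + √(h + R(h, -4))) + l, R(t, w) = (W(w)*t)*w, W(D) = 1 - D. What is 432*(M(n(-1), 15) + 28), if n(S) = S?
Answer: 19872 + 432*√19 ≈ 21755.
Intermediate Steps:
R(t, w) = t*w*(1 - w) (R(t, w) = ((1 - w)*t)*w = (t*(1 - w))*w = t*w*(1 - w))
M(h, l) = 3 + l + √19*√(-h) (M(h, l) = (3 + √(h + h*(-4)*(1 - 1*(-4)))) + l = (3 + √(h + h*(-4)*(1 + 4))) + l = (3 + √(h + h*(-4)*5)) + l = (3 + √(h - 20*h)) + l = (3 + √(-19*h)) + l = (3 + √19*√(-h)) + l = 3 + l + √19*√(-h))
432*(M(n(-1), 15) + 28) = 432*((3 + 15 + √19*√(-1*(-1))) + 28) = 432*((3 + 15 + √19*√1) + 28) = 432*((3 + 15 + √19*1) + 28) = 432*((3 + 15 + √19) + 28) = 432*((18 + √19) + 28) = 432*(46 + √19) = 19872 + 432*√19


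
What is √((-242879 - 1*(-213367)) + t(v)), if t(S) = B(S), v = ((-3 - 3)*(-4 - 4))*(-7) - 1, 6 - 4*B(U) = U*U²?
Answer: √38154711/2 ≈ 3088.5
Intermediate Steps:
B(U) = 3/2 - U³/4 (B(U) = 3/2 - U*U²/4 = 3/2 - U³/4)
v = -337 (v = -6*(-8)*(-7) - 1 = 48*(-7) - 1 = -336 - 1 = -337)
t(S) = 3/2 - S³/4
√((-242879 - 1*(-213367)) + t(v)) = √((-242879 - 1*(-213367)) + (3/2 - ¼*(-337)³)) = √((-242879 + 213367) + (3/2 - ¼*(-38272753))) = √(-29512 + (3/2 + 38272753/4)) = √(-29512 + 38272759/4) = √(38154711/4) = √38154711/2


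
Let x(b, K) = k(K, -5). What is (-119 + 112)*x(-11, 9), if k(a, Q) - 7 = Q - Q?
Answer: -49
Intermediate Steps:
k(a, Q) = 7 (k(a, Q) = 7 + (Q - Q) = 7 + 0 = 7)
x(b, K) = 7
(-119 + 112)*x(-11, 9) = (-119 + 112)*7 = -7*7 = -49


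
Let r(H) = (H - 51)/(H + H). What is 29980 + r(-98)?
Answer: 5876229/196 ≈ 29981.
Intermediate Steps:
r(H) = (-51 + H)/(2*H) (r(H) = (-51 + H)/((2*H)) = (-51 + H)*(1/(2*H)) = (-51 + H)/(2*H))
29980 + r(-98) = 29980 + (½)*(-51 - 98)/(-98) = 29980 + (½)*(-1/98)*(-149) = 29980 + 149/196 = 5876229/196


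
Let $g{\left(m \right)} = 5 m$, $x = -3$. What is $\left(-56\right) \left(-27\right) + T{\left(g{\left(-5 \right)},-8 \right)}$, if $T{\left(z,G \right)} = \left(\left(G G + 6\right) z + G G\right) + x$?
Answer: $-177$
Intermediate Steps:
$T{\left(z,G \right)} = -3 + G^{2} + z \left(6 + G^{2}\right)$ ($T{\left(z,G \right)} = \left(\left(G G + 6\right) z + G G\right) - 3 = \left(\left(G^{2} + 6\right) z + G^{2}\right) - 3 = \left(\left(6 + G^{2}\right) z + G^{2}\right) - 3 = \left(z \left(6 + G^{2}\right) + G^{2}\right) - 3 = \left(G^{2} + z \left(6 + G^{2}\right)\right) - 3 = -3 + G^{2} + z \left(6 + G^{2}\right)$)
$\left(-56\right) \left(-27\right) + T{\left(g{\left(-5 \right)},-8 \right)} = \left(-56\right) \left(-27\right) + \left(-3 + \left(-8\right)^{2} + 6 \cdot 5 \left(-5\right) + 5 \left(-5\right) \left(-8\right)^{2}\right) = 1512 + \left(-3 + 64 + 6 \left(-25\right) - 1600\right) = 1512 - 1689 = -177$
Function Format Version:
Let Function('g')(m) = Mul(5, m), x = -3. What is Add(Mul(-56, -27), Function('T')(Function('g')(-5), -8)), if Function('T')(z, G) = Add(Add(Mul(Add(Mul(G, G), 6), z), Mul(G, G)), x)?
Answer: -177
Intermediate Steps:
Function('T')(z, G) = Add(-3, Pow(G, 2), Mul(z, Add(6, Pow(G, 2)))) (Function('T')(z, G) = Add(Add(Mul(Add(Mul(G, G), 6), z), Mul(G, G)), -3) = Add(Add(Mul(Add(Pow(G, 2), 6), z), Pow(G, 2)), -3) = Add(Add(Mul(Add(6, Pow(G, 2)), z), Pow(G, 2)), -3) = Add(Add(Mul(z, Add(6, Pow(G, 2))), Pow(G, 2)), -3) = Add(Add(Pow(G, 2), Mul(z, Add(6, Pow(G, 2)))), -3) = Add(-3, Pow(G, 2), Mul(z, Add(6, Pow(G, 2)))))
Add(Mul(-56, -27), Function('T')(Function('g')(-5), -8)) = Add(Mul(-56, -27), Add(-3, Pow(-8, 2), Mul(6, Mul(5, -5)), Mul(Mul(5, -5), Pow(-8, 2)))) = Add(1512, Add(-3, 64, Mul(6, -25), Mul(-25, 64))) = Add(1512, Add(-3, 64, -150, -1600)) = Add(1512, -1689) = -177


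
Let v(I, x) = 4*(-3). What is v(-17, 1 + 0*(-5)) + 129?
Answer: 117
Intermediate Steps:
v(I, x) = -12
v(-17, 1 + 0*(-5)) + 129 = -12 + 129 = 117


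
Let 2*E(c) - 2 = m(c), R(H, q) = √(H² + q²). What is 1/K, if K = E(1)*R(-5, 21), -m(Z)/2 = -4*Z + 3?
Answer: √466/932 ≈ 0.023162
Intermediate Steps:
m(Z) = -6 + 8*Z (m(Z) = -2*(-4*Z + 3) = -2*(3 - 4*Z) = -6 + 8*Z)
E(c) = -2 + 4*c (E(c) = 1 + (-6 + 8*c)/2 = 1 + (-3 + 4*c) = -2 + 4*c)
K = 2*√466 (K = (-2 + 4*1)*√((-5)² + 21²) = (-2 + 4)*√(25 + 441) = 2*√466 ≈ 43.174)
1/K = 1/(2*√466) = √466/932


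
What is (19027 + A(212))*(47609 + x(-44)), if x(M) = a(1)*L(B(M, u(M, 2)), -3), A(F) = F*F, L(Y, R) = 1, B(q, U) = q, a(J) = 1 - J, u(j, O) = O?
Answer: 3045595339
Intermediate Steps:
A(F) = F²
x(M) = 0 (x(M) = (1 - 1*1)*1 = (1 - 1)*1 = 0*1 = 0)
(19027 + A(212))*(47609 + x(-44)) = (19027 + 212²)*(47609 + 0) = (19027 + 44944)*47609 = 63971*47609 = 3045595339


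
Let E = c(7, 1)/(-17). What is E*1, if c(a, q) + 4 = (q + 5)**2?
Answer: -32/17 ≈ -1.8824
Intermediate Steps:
c(a, q) = -4 + (5 + q)**2 (c(a, q) = -4 + (q + 5)**2 = -4 + (5 + q)**2)
E = -32/17 (E = (-4 + (5 + 1)**2)/(-17) = (-4 + 6**2)*(-1/17) = (-4 + 36)*(-1/17) = 32*(-1/17) = -32/17 ≈ -1.8824)
E*1 = -32/17*1 = -32/17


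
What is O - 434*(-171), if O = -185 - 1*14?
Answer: 74015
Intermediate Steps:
O = -199 (O = -185 - 14 = -199)
O - 434*(-171) = -199 - 434*(-171) = -199 + 74214 = 74015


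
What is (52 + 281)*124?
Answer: 41292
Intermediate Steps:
(52 + 281)*124 = 333*124 = 41292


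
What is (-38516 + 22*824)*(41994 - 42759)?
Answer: 15596820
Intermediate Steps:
(-38516 + 22*824)*(41994 - 42759) = (-38516 + 18128)*(-765) = -20388*(-765) = 15596820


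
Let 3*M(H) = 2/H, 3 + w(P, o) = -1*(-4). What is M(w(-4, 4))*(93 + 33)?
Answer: 84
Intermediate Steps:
w(P, o) = 1 (w(P, o) = -3 - 1*(-4) = -3 + 4 = 1)
M(H) = 2/(3*H) (M(H) = (2/H)/3 = 2/(3*H))
M(w(-4, 4))*(93 + 33) = ((⅔)/1)*(93 + 33) = ((⅔)*1)*126 = (⅔)*126 = 84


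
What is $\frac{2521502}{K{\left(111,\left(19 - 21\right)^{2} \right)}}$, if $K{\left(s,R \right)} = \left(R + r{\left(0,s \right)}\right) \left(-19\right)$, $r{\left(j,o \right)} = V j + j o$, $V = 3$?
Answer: $- \frac{1260751}{38} \approx -33178.0$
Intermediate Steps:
$r{\left(j,o \right)} = 3 j + j o$
$K{\left(s,R \right)} = - 19 R$ ($K{\left(s,R \right)} = \left(R + 0 \left(3 + s\right)\right) \left(-19\right) = \left(R + 0\right) \left(-19\right) = R \left(-19\right) = - 19 R$)
$\frac{2521502}{K{\left(111,\left(19 - 21\right)^{2} \right)}} = \frac{2521502}{\left(-19\right) \left(19 - 21\right)^{2}} = \frac{2521502}{\left(-19\right) \left(-2\right)^{2}} = \frac{2521502}{\left(-19\right) 4} = \frac{2521502}{-76} = 2521502 \left(- \frac{1}{76}\right) = - \frac{1260751}{38}$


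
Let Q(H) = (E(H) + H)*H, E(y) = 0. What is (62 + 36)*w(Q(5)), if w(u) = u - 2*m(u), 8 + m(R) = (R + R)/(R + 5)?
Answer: 11074/3 ≈ 3691.3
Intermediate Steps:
m(R) = -8 + 2*R/(5 + R) (m(R) = -8 + (R + R)/(R + 5) = -8 + (2*R)/(5 + R) = -8 + 2*R/(5 + R))
Q(H) = H**2 (Q(H) = (0 + H)*H = H*H = H**2)
w(u) = u - 4*(-20 - 3*u)/(5 + u)
(62 + 36)*w(Q(5)) = (62 + 36)*((80 + (5**2)**2 + 17*5**2)/(5 + 5**2)) = 98*((80 + 25**2 + 17*25)/(5 + 25)) = 98*((80 + 625 + 425)/30) = 98*((1/30)*1130) = 98*(113/3) = 11074/3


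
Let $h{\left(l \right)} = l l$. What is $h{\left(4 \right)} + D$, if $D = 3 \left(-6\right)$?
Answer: $-2$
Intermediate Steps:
$h{\left(l \right)} = l^{2}$
$D = -18$
$h{\left(4 \right)} + D = 4^{2} - 18 = 16 - 18 = -2$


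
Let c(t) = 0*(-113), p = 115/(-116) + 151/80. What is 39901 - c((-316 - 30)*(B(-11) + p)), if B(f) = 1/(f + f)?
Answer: 39901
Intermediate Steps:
B(f) = 1/(2*f)
p = 2079/2320 (p = 115*(-1/116) + 151*(1/80) = -115/116 + 151/80 = 2079/2320 ≈ 0.89612)
c(t) = 0
39901 - c((-316 - 30)*(B(-11) + p)) = 39901 - 1*0 = 39901 + 0 = 39901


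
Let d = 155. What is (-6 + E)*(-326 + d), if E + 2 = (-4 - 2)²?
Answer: -4788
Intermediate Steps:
E = 34 (E = -2 + (-4 - 2)² = -2 + (-6)² = -2 + 36 = 34)
(-6 + E)*(-326 + d) = (-6 + 34)*(-326 + 155) = 28*(-171) = -4788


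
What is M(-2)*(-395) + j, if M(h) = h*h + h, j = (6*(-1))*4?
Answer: -814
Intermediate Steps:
j = -24 (j = -6*4 = -24)
M(h) = h + h² (M(h) = h² + h = h + h²)
M(-2)*(-395) + j = -2*(1 - 2)*(-395) - 24 = -2*(-1)*(-395) - 24 = 2*(-395) - 24 = -790 - 24 = -814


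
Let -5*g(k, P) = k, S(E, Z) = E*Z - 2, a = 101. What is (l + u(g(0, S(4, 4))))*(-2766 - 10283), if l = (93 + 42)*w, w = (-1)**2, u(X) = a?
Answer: -3079564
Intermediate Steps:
S(E, Z) = -2 + E*Z
g(k, P) = -k/5
u(X) = 101
w = 1
l = 135 (l = (93 + 42)*1 = 135*1 = 135)
(l + u(g(0, S(4, 4))))*(-2766 - 10283) = (135 + 101)*(-2766 - 10283) = 236*(-13049) = -3079564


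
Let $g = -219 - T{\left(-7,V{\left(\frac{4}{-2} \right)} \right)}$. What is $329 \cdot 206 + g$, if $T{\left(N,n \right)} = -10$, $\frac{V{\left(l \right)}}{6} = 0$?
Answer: $67565$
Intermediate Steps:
$V{\left(l \right)} = 0$ ($V{\left(l \right)} = 6 \cdot 0 = 0$)
$g = -209$ ($g = -219 - -10 = -219 + 10 = -209$)
$329 \cdot 206 + g = 329 \cdot 206 - 209 = 67774 - 209 = 67565$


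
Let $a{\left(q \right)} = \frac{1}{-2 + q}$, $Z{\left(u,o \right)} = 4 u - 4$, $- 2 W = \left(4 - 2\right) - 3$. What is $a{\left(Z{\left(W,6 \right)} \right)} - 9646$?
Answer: $- \frac{38585}{4} \approx -9646.3$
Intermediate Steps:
$W = \frac{1}{2}$ ($W = - \frac{\left(4 - 2\right) - 3}{2} = - \frac{2 - 3}{2} = \left(- \frac{1}{2}\right) \left(-1\right) = \frac{1}{2} \approx 0.5$)
$Z{\left(u,o \right)} = -4 + 4 u$
$a{\left(Z{\left(W,6 \right)} \right)} - 9646 = \frac{1}{-2 + \left(-4 + 4 \cdot \frac{1}{2}\right)} - 9646 = \frac{1}{-2 + \left(-4 + 2\right)} - 9646 = \frac{1}{-2 - 2} - 9646 = \frac{1}{-4} - 9646 = - \frac{1}{4} - 9646 = - \frac{38585}{4}$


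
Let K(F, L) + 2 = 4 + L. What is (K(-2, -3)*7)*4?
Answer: -28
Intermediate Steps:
K(F, L) = 2 + L (K(F, L) = -2 + (4 + L) = 2 + L)
(K(-2, -3)*7)*4 = ((2 - 3)*7)*4 = -1*7*4 = -7*4 = -28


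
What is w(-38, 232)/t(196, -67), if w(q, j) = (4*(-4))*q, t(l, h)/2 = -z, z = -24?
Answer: 38/3 ≈ 12.667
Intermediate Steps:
t(l, h) = 48 (t(l, h) = 2*(-1*(-24)) = 2*24 = 48)
w(q, j) = -16*q
w(-38, 232)/t(196, -67) = -16*(-38)/48 = 608*(1/48) = 38/3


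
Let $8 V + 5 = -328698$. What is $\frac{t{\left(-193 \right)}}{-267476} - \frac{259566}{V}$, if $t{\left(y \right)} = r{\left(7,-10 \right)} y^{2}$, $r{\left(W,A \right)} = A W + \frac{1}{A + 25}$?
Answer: $\frac{21175128141223}{1318802454420} \approx 16.056$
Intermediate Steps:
$V = - \frac{328703}{8}$ ($V = - \frac{5}{8} + \frac{1}{8} \left(-328698\right) = - \frac{5}{8} - \frac{164349}{4} = - \frac{328703}{8} \approx -41088.0$)
$r{\left(W,A \right)} = \frac{1}{25 + A} + A W$ ($r{\left(W,A \right)} = A W + \frac{1}{25 + A} = \frac{1}{25 + A} + A W$)
$t{\left(y \right)} = - \frac{1049 y^{2}}{15}$ ($t{\left(y \right)} = \frac{1 + 7 \left(-10\right)^{2} + 25 \left(-10\right) 7}{25 - 10} y^{2} = \frac{1 + 7 \cdot 100 - 1750}{15} y^{2} = \frac{1 + 700 - 1750}{15} y^{2} = \frac{1}{15} \left(-1049\right) y^{2} = - \frac{1049 y^{2}}{15}$)
$\frac{t{\left(-193 \right)}}{-267476} - \frac{259566}{V} = \frac{\left(- \frac{1049}{15}\right) \left(-193\right)^{2}}{-267476} - \frac{259566}{- \frac{328703}{8}} = \left(- \frac{1049}{15}\right) 37249 \left(- \frac{1}{267476}\right) - - \frac{2076528}{328703} = \left(- \frac{39074201}{15}\right) \left(- \frac{1}{267476}\right) + \frac{2076528}{328703} = \frac{39074201}{4012140} + \frac{2076528}{328703} = \frac{21175128141223}{1318802454420}$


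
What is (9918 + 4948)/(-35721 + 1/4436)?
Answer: -65945576/158458355 ≈ -0.41617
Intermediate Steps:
(9918 + 4948)/(-35721 + 1/4436) = 14866/(-35721 + 1/4436) = 14866/(-158458355/4436) = 14866*(-4436/158458355) = -65945576/158458355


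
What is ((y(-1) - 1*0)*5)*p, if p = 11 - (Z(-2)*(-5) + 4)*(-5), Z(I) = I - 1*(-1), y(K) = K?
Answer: -280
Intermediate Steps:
Z(I) = 1 + I (Z(I) = I + 1 = 1 + I)
p = 56 (p = 11 - ((1 - 2)*(-5) + 4)*(-5) = 11 - (-1*(-5) + 4)*(-5) = 11 - (5 + 4)*(-5) = 11 - 9*(-5) = 11 - 1*(-45) = 11 + 45 = 56)
((y(-1) - 1*0)*5)*p = ((-1 - 1*0)*5)*56 = ((-1 + 0)*5)*56 = -1*5*56 = -5*56 = -280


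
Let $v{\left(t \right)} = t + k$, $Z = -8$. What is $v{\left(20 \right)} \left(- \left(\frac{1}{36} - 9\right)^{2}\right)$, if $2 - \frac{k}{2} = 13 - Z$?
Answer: $\frac{104329}{72} \approx 1449.0$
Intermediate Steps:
$k = -38$ ($k = 4 - 2 \left(13 - -8\right) = 4 - 2 \left(13 + 8\right) = 4 - 42 = -38$)
$v{\left(t \right)} = -38 + t$ ($v{\left(t \right)} = t - 38 = -38 + t$)
$v{\left(20 \right)} \left(- \left(\frac{1}{36} - 9\right)^{2}\right) = \left(-38 + 20\right) \left(- \left(\frac{1}{36} - 9\right)^{2}\right) = - 18 \left(- \left(\frac{1}{36} - 9\right)^{2}\right) = - 18 \left(- \left(- \frac{323}{36}\right)^{2}\right) = - 18 \left(\left(-1\right) \frac{104329}{1296}\right) = \left(-18\right) \left(- \frac{104329}{1296}\right) = \frac{104329}{72}$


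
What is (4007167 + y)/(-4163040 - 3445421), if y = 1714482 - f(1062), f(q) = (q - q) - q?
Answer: -5722711/7608461 ≈ -0.75215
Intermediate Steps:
f(q) = -q (f(q) = 0 - q = -q)
y = 1715544 (y = 1714482 - (-1)*1062 = 1714482 - 1*(-1062) = 1714482 + 1062 = 1715544)
(4007167 + y)/(-4163040 - 3445421) = (4007167 + 1715544)/(-4163040 - 3445421) = 5722711/(-7608461) = 5722711*(-1/7608461) = -5722711/7608461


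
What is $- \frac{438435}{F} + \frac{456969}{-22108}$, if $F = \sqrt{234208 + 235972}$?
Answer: $- \frac{456969}{22108} - \frac{87687 \sqrt{117545}}{47018} \approx -660.07$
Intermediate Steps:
$F = 2 \sqrt{117545}$ ($F = \sqrt{470180} = 2 \sqrt{117545} \approx 685.7$)
$- \frac{438435}{F} + \frac{456969}{-22108} = - \frac{438435}{2 \sqrt{117545}} + \frac{456969}{-22108} = - 438435 \frac{\sqrt{117545}}{235090} + 456969 \left(- \frac{1}{22108}\right) = - \frac{87687 \sqrt{117545}}{47018} - \frac{456969}{22108} = - \frac{456969}{22108} - \frac{87687 \sqrt{117545}}{47018}$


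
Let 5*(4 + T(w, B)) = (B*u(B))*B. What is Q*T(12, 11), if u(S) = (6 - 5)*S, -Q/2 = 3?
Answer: -7866/5 ≈ -1573.2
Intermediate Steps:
Q = -6 (Q = -2*3 = -6)
u(S) = S (u(S) = 1*S = S)
T(w, B) = -4 + B³/5 (T(w, B) = -4 + ((B*B)*B)/5 = -4 + (B²*B)/5 = -4 + B³/5)
Q*T(12, 11) = -6*(-4 + (⅕)*11³) = -6*(-4 + (⅕)*1331) = -6*(-4 + 1331/5) = -6*1311/5 = -7866/5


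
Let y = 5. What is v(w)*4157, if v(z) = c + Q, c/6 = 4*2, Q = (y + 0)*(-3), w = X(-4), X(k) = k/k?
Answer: 137181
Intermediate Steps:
X(k) = 1
w = 1
Q = -15 (Q = (5 + 0)*(-3) = 5*(-3) = -15)
c = 48 (c = 6*(4*2) = 6*8 = 48)
v(z) = 33 (v(z) = 48 - 15 = 33)
v(w)*4157 = 33*4157 = 137181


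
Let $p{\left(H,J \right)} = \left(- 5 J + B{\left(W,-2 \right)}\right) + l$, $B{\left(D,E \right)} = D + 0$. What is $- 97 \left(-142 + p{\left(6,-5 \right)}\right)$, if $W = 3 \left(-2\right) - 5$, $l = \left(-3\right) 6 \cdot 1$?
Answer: $14162$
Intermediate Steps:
$l = -18$ ($l = \left(-18\right) 1 = -18$)
$W = -11$ ($W = -6 - 5 = -11$)
$B{\left(D,E \right)} = D$
$p{\left(H,J \right)} = -29 - 5 J$ ($p{\left(H,J \right)} = \left(- 5 J - 11\right) - 18 = \left(-11 - 5 J\right) - 18 = -29 - 5 J$)
$- 97 \left(-142 + p{\left(6,-5 \right)}\right) = - 97 \left(-142 - 4\right) = \left(-97\right) \left(-146\right) = 14162$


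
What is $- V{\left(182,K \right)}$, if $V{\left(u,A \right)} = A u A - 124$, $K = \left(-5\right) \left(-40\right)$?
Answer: $-7279876$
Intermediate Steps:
$K = 200$
$V{\left(u,A \right)} = -124 + u A^{2}$ ($V{\left(u,A \right)} = u A^{2} - 124 = -124 + u A^{2}$)
$- V{\left(182,K \right)} = - (-124 + 182 \cdot 200^{2}) = - (-124 + 182 \cdot 40000) = - (-124 + 7280000) = \left(-1\right) 7279876 = -7279876$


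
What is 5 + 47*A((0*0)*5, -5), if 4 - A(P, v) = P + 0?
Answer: 193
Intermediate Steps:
A(P, v) = 4 - P (A(P, v) = 4 - (P + 0) = 4 - P)
5 + 47*A((0*0)*5, -5) = 5 + 47*(4 - 0*0*5) = 5 + 47*(4 - 0*5) = 5 + 47*(4 - 1*0) = 5 + 47*(4 + 0) = 5 + 47*4 = 5 + 188 = 193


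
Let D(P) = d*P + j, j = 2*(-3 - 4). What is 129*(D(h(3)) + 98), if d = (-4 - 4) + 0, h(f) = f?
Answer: 7740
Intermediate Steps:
j = -14 (j = 2*(-7) = -14)
d = -8 (d = -8 + 0 = -8)
D(P) = -14 - 8*P (D(P) = -8*P - 14 = -14 - 8*P)
129*(D(h(3)) + 98) = 129*((-14 - 8*3) + 98) = 129*((-14 - 24) + 98) = 129*(-38 + 98) = 129*60 = 7740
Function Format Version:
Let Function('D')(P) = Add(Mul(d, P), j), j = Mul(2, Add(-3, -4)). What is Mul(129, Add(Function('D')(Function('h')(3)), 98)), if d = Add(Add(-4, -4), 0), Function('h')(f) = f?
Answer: 7740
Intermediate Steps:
j = -14 (j = Mul(2, -7) = -14)
d = -8 (d = Add(-8, 0) = -8)
Function('D')(P) = Add(-14, Mul(-8, P)) (Function('D')(P) = Add(Mul(-8, P), -14) = Add(-14, Mul(-8, P)))
Mul(129, Add(Function('D')(Function('h')(3)), 98)) = Mul(129, Add(Add(-14, Mul(-8, 3)), 98)) = Mul(129, Add(Add(-14, -24), 98)) = Mul(129, Add(-38, 98)) = Mul(129, 60) = 7740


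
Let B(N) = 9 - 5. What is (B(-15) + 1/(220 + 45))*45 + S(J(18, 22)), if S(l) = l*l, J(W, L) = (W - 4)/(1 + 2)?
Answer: 96329/477 ≈ 201.95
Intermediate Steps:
B(N) = 4
J(W, L) = -4/3 + W/3 (J(W, L) = (-4 + W)/3 = (-4 + W)*(⅓) = -4/3 + W/3)
S(l) = l²
(B(-15) + 1/(220 + 45))*45 + S(J(18, 22)) = (4 + 1/(220 + 45))*45 + (-4/3 + (⅓)*18)² = (4 + 1/265)*45 + (-4/3 + 6)² = (4 + 1/265)*45 + (14/3)² = (1061/265)*45 + 196/9 = 9549/53 + 196/9 = 96329/477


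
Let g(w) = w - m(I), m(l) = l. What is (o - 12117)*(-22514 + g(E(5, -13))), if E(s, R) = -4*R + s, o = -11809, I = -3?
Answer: 537234404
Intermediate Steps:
E(s, R) = s - 4*R
g(w) = 3 + w (g(w) = w - 1*(-3) = w + 3 = 3 + w)
(o - 12117)*(-22514 + g(E(5, -13))) = (-11809 - 12117)*(-22514 + (3 + (5 - 4*(-13)))) = -23926*(-22514 + (3 + (5 + 52))) = -23926*(-22514 + (3 + 57)) = -23926*(-22514 + 60) = -23926*(-22454) = 537234404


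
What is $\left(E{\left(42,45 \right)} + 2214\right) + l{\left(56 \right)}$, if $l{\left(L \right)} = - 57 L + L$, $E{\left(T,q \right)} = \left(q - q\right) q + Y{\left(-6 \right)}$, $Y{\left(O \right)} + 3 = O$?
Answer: $-931$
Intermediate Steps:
$Y{\left(O \right)} = -3 + O$
$E{\left(T,q \right)} = -9$ ($E{\left(T,q \right)} = \left(q - q\right) q - 9 = 0 q - 9 = 0 - 9 = -9$)
$l{\left(L \right)} = - 56 L$
$\left(E{\left(42,45 \right)} + 2214\right) + l{\left(56 \right)} = \left(-9 + 2214\right) - 3136 = 2205 - 3136 = -931$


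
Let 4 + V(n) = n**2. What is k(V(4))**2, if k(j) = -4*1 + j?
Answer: 64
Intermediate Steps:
V(n) = -4 + n**2
k(j) = -4 + j
k(V(4))**2 = (-4 + (-4 + 4**2))**2 = (-4 + (-4 + 16))**2 = (-4 + 12)**2 = 8**2 = 64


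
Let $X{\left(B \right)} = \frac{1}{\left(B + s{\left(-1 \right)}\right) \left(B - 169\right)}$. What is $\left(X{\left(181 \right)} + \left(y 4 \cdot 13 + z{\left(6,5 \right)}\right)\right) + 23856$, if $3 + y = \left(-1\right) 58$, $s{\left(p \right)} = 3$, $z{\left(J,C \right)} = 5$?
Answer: $\frac{45681313}{2208} \approx 20689.0$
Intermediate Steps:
$y = -61$ ($y = -3 - 58 = -61$)
$X{\left(B \right)} = \frac{1}{\left(-169 + B\right) \left(3 + B\right)}$ ($X{\left(B \right)} = \frac{1}{\left(B + 3\right) \left(B - 169\right)} = \frac{1}{\left(3 + B\right) \left(-169 + B\right)} = \frac{1}{\left(-169 + B\right) \left(3 + B\right)}$)
$\left(X{\left(181 \right)} + \left(y 4 \cdot 13 + z{\left(6,5 \right)}\right)\right) + 23856 = \left(\frac{1}{-507 + 181^{2} - 30046} + \left(- 61 \cdot 4 \cdot 13 + 5\right)\right) + 23856 = \left(\frac{1}{-507 + 32761 - 30046} + \left(\left(-61\right) 52 + 5\right)\right) + 23856 = \left(\frac{1}{2208} + \left(-3172 + 5\right)\right) + 23856 = \left(\frac{1}{2208} - 3167\right) + 23856 = - \frac{6992735}{2208} + 23856 = \frac{45681313}{2208}$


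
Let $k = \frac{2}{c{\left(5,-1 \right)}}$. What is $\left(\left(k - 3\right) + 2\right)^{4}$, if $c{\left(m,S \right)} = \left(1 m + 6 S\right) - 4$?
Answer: $\frac{2401}{625} \approx 3.8416$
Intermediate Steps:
$c{\left(m,S \right)} = -4 + m + 6 S$ ($c{\left(m,S \right)} = \left(m + 6 S\right) - 4 = -4 + m + 6 S$)
$k = - \frac{2}{5}$ ($k = \frac{2}{-4 + 5 + 6 \left(-1\right)} = \frac{2}{-4 + 5 - 6} = \frac{2}{-5} = 2 \left(- \frac{1}{5}\right) = - \frac{2}{5} \approx -0.4$)
$\left(\left(k - 3\right) + 2\right)^{4} = \left(\left(- \frac{2}{5} - 3\right) + 2\right)^{4} = \left(- \frac{17}{5} + 2\right)^{4} = \left(- \frac{7}{5}\right)^{4} = \frac{2401}{625}$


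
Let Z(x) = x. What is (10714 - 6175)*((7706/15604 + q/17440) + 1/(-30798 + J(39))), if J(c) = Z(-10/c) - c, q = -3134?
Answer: 58328326318909851/40910310358160 ≈ 1425.8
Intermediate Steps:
J(c) = -c - 10/c (J(c) = -10/c - c = -c - 10/c)
(10714 - 6175)*((7706/15604 + q/17440) + 1/(-30798 + J(39))) = (10714 - 6175)*((7706/15604 - 3134/17440) + 1/(-30798 + (-1*39 - 10/39))) = 4539*((7706*(1/15604) - 3134*1/17440) + 1/(-30798 + (-39 - 10*1/39))) = 4539*((3853/7802 - 1567/8720) + 1/(-30798 + (-39 - 10/39))) = 4539*(10686213/34016720 + 1/(-30798 - 1531/39)) = 4539*(10686213/34016720 + 1/(-1202653/39)) = 4539*(10686213/34016720 - 39/1202653) = 4539*(12850479471009/40910310358160) = 58328326318909851/40910310358160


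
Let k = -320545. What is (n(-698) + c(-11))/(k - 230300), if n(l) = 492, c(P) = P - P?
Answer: -164/183615 ≈ -0.00089317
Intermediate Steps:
c(P) = 0
(n(-698) + c(-11))/(k - 230300) = (492 + 0)/(-320545 - 230300) = 492/(-550845) = 492*(-1/550845) = -164/183615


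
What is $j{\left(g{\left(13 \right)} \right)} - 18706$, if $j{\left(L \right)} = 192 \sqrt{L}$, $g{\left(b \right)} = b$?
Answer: $-18706 + 192 \sqrt{13} \approx -18014.0$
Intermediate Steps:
$j{\left(g{\left(13 \right)} \right)} - 18706 = 192 \sqrt{13} - 18706 = -18706 + 192 \sqrt{13}$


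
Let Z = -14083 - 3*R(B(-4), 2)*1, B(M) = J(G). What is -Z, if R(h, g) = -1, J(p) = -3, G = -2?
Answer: 14080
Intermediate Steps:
B(M) = -3
Z = -14080 (Z = -14083 - 3*(-1)*1 = -14083 + 3*1 = -14083 + 3 = -14080)
-Z = -1*(-14080) = 14080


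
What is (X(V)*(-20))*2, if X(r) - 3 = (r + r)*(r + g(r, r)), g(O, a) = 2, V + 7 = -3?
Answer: -6520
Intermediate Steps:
V = -10 (V = -7 - 3 = -10)
X(r) = 3 + 2*r*(2 + r) (X(r) = 3 + (r + r)*(r + 2) = 3 + (2*r)*(2 + r) = 3 + 2*r*(2 + r))
(X(V)*(-20))*2 = ((3 + 2*(-10)**2 + 4*(-10))*(-20))*2 = ((3 + 2*100 - 40)*(-20))*2 = ((3 + 200 - 40)*(-20))*2 = (163*(-20))*2 = -3260*2 = -6520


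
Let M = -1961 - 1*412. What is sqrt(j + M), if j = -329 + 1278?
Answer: 4*I*sqrt(89) ≈ 37.736*I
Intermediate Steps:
M = -2373 (M = -1961 - 412 = -2373)
j = 949
sqrt(j + M) = sqrt(949 - 2373) = sqrt(-1424) = 4*I*sqrt(89)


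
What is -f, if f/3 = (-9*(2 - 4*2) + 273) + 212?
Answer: -1617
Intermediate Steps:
f = 1617 (f = 3*((-9*(2 - 4*2) + 273) + 212) = 3*((-9*(2 - 8) + 273) + 212) = 3*((-9*(-6) + 273) + 212) = 3*((54 + 273) + 212) = 3*(327 + 212) = 3*539 = 1617)
-f = -1*1617 = -1617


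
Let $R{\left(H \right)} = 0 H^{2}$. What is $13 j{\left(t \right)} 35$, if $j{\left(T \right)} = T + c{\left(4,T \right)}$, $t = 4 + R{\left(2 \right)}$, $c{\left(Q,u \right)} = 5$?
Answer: $4095$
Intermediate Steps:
$R{\left(H \right)} = 0$
$t = 4$ ($t = 4 + 0 = 4$)
$j{\left(T \right)} = 5 + T$ ($j{\left(T \right)} = T + 5 = 5 + T$)
$13 j{\left(t \right)} 35 = 13 \left(5 + 4\right) 35 = 13 \cdot 9 \cdot 35 = 117 \cdot 35 = 4095$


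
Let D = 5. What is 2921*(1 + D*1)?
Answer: 17526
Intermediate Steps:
2921*(1 + D*1) = 2921*(1 + 5*1) = 2921*(1 + 5) = 2921*6 = 17526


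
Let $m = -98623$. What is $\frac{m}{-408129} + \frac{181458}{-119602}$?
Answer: $- \frac{31131382018}{24406522329} \approx -1.2755$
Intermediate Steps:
$\frac{m}{-408129} + \frac{181458}{-119602} = - \frac{98623}{-408129} + \frac{181458}{-119602} = \left(-98623\right) \left(- \frac{1}{408129}\right) + 181458 \left(- \frac{1}{119602}\right) = \frac{98623}{408129} - \frac{90729}{59801} = - \frac{31131382018}{24406522329}$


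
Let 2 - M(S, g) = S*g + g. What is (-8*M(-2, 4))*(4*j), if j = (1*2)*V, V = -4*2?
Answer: 3072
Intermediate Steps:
V = -8
j = -16 (j = (1*2)*(-8) = 2*(-8) = -16)
M(S, g) = 2 - g - S*g (M(S, g) = 2 - (S*g + g) = 2 - (g + S*g) = 2 + (-g - S*g) = 2 - g - S*g)
(-8*M(-2, 4))*(4*j) = (-8*(2 - 1*4 - 1*(-2)*4))*(4*(-16)) = -8*(2 - 4 + 8)*(-64) = -8*6*(-64) = -48*(-64) = 3072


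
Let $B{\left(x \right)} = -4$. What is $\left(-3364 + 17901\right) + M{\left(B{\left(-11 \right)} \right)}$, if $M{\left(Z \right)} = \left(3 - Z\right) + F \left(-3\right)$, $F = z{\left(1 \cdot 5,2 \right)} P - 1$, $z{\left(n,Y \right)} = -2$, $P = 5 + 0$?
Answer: $14577$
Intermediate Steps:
$P = 5$
$F = -11$ ($F = \left(-2\right) 5 - 1 = -10 - 1 = -11$)
$M{\left(Z \right)} = 36 - Z$ ($M{\left(Z \right)} = \left(3 - Z\right) - -33 = \left(3 - Z\right) + 33 = 36 - Z$)
$\left(-3364 + 17901\right) + M{\left(B{\left(-11 \right)} \right)} = \left(-3364 + 17901\right) + \left(36 - -4\right) = 14537 + \left(36 + 4\right) = 14537 + 40 = 14577$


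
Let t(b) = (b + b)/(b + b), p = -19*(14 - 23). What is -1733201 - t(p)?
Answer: -1733202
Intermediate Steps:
p = 171 (p = -19*(-9) = 171)
t(b) = 1 (t(b) = (2*b)/((2*b)) = (2*b)*(1/(2*b)) = 1)
-1733201 - t(p) = -1733201 - 1*1 = -1733201 - 1 = -1733202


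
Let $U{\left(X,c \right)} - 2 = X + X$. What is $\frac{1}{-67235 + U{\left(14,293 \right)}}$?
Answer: $- \frac{1}{67205} \approx -1.488 \cdot 10^{-5}$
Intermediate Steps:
$U{\left(X,c \right)} = 2 + 2 X$ ($U{\left(X,c \right)} = 2 + \left(X + X\right) = 2 + 2 X$)
$\frac{1}{-67235 + U{\left(14,293 \right)}} = \frac{1}{-67235 + \left(2 + 2 \cdot 14\right)} = \frac{1}{-67235 + \left(2 + 28\right)} = \frac{1}{-67235 + 30} = \frac{1}{-67205} = - \frac{1}{67205}$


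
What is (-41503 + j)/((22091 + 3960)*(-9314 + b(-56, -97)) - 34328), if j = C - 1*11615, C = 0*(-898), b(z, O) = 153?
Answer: 17706/79562513 ≈ 0.00022254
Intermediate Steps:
C = 0
j = -11615 (j = 0 - 1*11615 = 0 - 11615 = -11615)
(-41503 + j)/((22091 + 3960)*(-9314 + b(-56, -97)) - 34328) = (-41503 - 11615)/((22091 + 3960)*(-9314 + 153) - 34328) = -53118/(26051*(-9161) - 34328) = -53118/(-238653211 - 34328) = -53118/(-238687539) = -53118*(-1/238687539) = 17706/79562513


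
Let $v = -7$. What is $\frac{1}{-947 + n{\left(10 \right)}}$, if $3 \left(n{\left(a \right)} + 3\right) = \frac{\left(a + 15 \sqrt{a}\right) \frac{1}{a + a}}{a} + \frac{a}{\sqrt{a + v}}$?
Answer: $\frac{360}{-341994 + 9 \sqrt{10} + 400 \sqrt{3}} \approx -0.0010549$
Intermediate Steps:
$n{\left(a \right)} = -3 + \frac{a}{3 \sqrt{-7 + a}} + \frac{a + 15 \sqrt{a}}{6 a^{2}}$ ($n{\left(a \right)} = -3 + \frac{\frac{\left(a + 15 \sqrt{a}\right) \frac{1}{a + a}}{a} + \frac{a}{\sqrt{a - 7}}}{3} = -3 + \frac{\frac{\left(a + 15 \sqrt{a}\right) \frac{1}{2 a}}{a} + \frac{a}{\sqrt{-7 + a}}}{3} = -3 + \frac{\frac{\frac{1}{2} \frac{1}{a} \left(a + 15 \sqrt{a}\right)}{a} + \frac{a}{\sqrt{-7 + a}}}{3} = -3 + \frac{\frac{a + 15 \sqrt{a}}{2 a^{2}} + \frac{a}{\sqrt{-7 + a}}}{3} = -3 + \frac{\frac{a}{\sqrt{-7 + a}} + \frac{a + 15 \sqrt{a}}{2 a^{2}}}{3} = -3 + \left(\frac{a}{3 \sqrt{-7 + a}} + \frac{a + 15 \sqrt{a}}{6 a^{2}}\right) = -3 + \frac{a}{3 \sqrt{-7 + a}} + \frac{a + 15 \sqrt{a}}{6 a^{2}}$)
$\frac{1}{-947 + n{\left(10 \right)}} = \frac{1}{-947 + \left(-3 + \frac{1}{6 \cdot 10} + \frac{5}{2 \cdot 10 \sqrt{10}} + \frac{1}{3} \cdot 10 \frac{1}{\sqrt{-7 + 10}}\right)} = \frac{1}{-947 + \left(-3 + \frac{1}{6} \cdot \frac{1}{10} + \frac{5 \frac{\sqrt{10}}{100}}{2} + \frac{1}{3} \cdot 10 \frac{1}{\sqrt{3}}\right)} = \frac{1}{-947 + \left(-3 + \frac{1}{60} + \frac{\sqrt{10}}{40} + \frac{1}{3} \cdot 10 \frac{\sqrt{3}}{3}\right)} = \frac{1}{-947 + \left(-3 + \frac{1}{60} + \frac{\sqrt{10}}{40} + \frac{10 \sqrt{3}}{9}\right)} = \frac{1}{-947 + \left(- \frac{179}{60} + \frac{\sqrt{10}}{40} + \frac{10 \sqrt{3}}{9}\right)} = \frac{1}{- \frac{56999}{60} + \frac{\sqrt{10}}{40} + \frac{10 \sqrt{3}}{9}}$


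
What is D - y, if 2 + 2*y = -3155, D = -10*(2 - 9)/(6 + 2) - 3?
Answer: 6337/4 ≈ 1584.3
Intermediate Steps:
D = 23/4 (D = -(-70)/8 - 3 = -10*(-7/8) - 3 = 35/4 - 3 = 23/4 ≈ 5.7500)
y = -3157/2 (y = -1 + (½)*(-3155) = -1 - 3155/2 = -3157/2 ≈ -1578.5)
D - y = 23/4 - 1*(-3157/2) = 23/4 + 3157/2 = 6337/4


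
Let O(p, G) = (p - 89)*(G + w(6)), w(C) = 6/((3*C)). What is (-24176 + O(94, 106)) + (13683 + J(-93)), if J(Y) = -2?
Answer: -29890/3 ≈ -9963.3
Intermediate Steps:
w(C) = 2/C (w(C) = 6*(1/(3*C)) = 2/C)
O(p, G) = (-89 + p)*(1/3 + G) (O(p, G) = (p - 89)*(G + 2/6) = (-89 + p)*(G + 2*(1/6)) = (-89 + p)*(G + 1/3) = (-89 + p)*(1/3 + G))
(-24176 + O(94, 106)) + (13683 + J(-93)) = (-24176 + (-89/3 - 89*106 + (1/3)*94 + 106*94)) + (13683 - 2) = (-24176 + (-89/3 - 9434 + 94/3 + 9964)) + 13681 = (-24176 + 1595/3) + 13681 = -70933/3 + 13681 = -29890/3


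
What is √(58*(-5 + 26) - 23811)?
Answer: I*√22593 ≈ 150.31*I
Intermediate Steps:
√(58*(-5 + 26) - 23811) = √(58*21 - 23811) = √(1218 - 23811) = √(-22593) = I*√22593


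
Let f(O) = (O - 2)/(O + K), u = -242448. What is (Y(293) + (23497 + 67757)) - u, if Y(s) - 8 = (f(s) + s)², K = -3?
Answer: 35334449121/84100 ≈ 4.2015e+5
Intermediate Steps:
f(O) = (-2 + O)/(-3 + O) (f(O) = (O - 2)/(O - 3) = (-2 + O)/(-3 + O))
Y(s) = 8 + (s + (-2 + s)/(-3 + s))² (Y(s) = 8 + ((-2 + s)/(-3 + s) + s)² = 8 + (s + (-2 + s)/(-3 + s))²)
(Y(293) + (23497 + 67757)) - u = ((8 + (-2 + 293² - 2*293)²/(-3 + 293)²) + (23497 + 67757)) - 1*(-242448) = ((8 + (-2 + 85849 - 586)²/290²) + 91254) + 242448 = ((8 + (1/84100)*85261²) + 91254) + 242448 = ((8 + (1/84100)*7269438121) + 91254) + 242448 = ((8 + 7269438121/84100) + 91254) + 242448 = (7270110921/84100 + 91254) + 242448 = 14944572321/84100 + 242448 = 35334449121/84100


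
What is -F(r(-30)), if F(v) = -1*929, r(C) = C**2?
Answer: 929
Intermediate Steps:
F(v) = -929
-F(r(-30)) = -1*(-929) = 929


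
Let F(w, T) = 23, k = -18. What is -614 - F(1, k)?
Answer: -637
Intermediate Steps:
-614 - F(1, k) = -614 - 1*23 = -614 - 23 = -637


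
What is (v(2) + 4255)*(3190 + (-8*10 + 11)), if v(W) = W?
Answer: 13286097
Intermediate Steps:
(v(2) + 4255)*(3190 + (-8*10 + 11)) = (2 + 4255)*(3190 + (-8*10 + 11)) = 4257*(3190 + (-80 + 11)) = 4257*(3190 - 69) = 4257*3121 = 13286097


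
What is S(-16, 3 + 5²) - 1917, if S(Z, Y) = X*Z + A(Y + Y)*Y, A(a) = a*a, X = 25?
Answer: 85491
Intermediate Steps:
A(a) = a²
S(Z, Y) = 4*Y³ + 25*Z (S(Z, Y) = 25*Z + (Y + Y)²*Y = 25*Z + (2*Y)²*Y = 25*Z + (4*Y²)*Y = 25*Z + 4*Y³ = 4*Y³ + 25*Z)
S(-16, 3 + 5²) - 1917 = (4*(3 + 5²)³ + 25*(-16)) - 1917 = (4*(3 + 25)³ - 400) - 1917 = (4*28³ - 400) - 1917 = (4*21952 - 400) - 1917 = (87808 - 400) - 1917 = 87408 - 1917 = 85491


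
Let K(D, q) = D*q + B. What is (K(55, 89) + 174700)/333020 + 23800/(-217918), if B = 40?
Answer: 3121982393/7257105236 ≈ 0.43020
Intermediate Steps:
K(D, q) = 40 + D*q (K(D, q) = D*q + 40 = 40 + D*q)
(K(55, 89) + 174700)/333020 + 23800/(-217918) = ((40 + 55*89) + 174700)/333020 + 23800/(-217918) = ((40 + 4895) + 174700)*(1/333020) + 23800*(-1/217918) = (4935 + 174700)*(1/333020) - 11900/108959 = 179635*(1/333020) - 11900/108959 = 35927/66604 - 11900/108959 = 3121982393/7257105236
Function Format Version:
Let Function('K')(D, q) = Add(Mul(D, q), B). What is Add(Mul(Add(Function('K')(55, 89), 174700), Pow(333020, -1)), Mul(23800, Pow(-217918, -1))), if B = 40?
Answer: Rational(3121982393, 7257105236) ≈ 0.43020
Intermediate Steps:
Function('K')(D, q) = Add(40, Mul(D, q)) (Function('K')(D, q) = Add(Mul(D, q), 40) = Add(40, Mul(D, q)))
Add(Mul(Add(Function('K')(55, 89), 174700), Pow(333020, -1)), Mul(23800, Pow(-217918, -1))) = Add(Mul(Add(Add(40, Mul(55, 89)), 174700), Pow(333020, -1)), Mul(23800, Pow(-217918, -1))) = Add(Mul(Add(Add(40, 4895), 174700), Rational(1, 333020)), Mul(23800, Rational(-1, 217918))) = Add(Mul(Add(4935, 174700), Rational(1, 333020)), Rational(-11900, 108959)) = Add(Mul(179635, Rational(1, 333020)), Rational(-11900, 108959)) = Add(Rational(35927, 66604), Rational(-11900, 108959)) = Rational(3121982393, 7257105236)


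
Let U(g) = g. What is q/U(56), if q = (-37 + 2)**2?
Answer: 175/8 ≈ 21.875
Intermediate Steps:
q = 1225 (q = (-35)**2 = 1225)
q/U(56) = 1225/56 = 1225*(1/56) = 175/8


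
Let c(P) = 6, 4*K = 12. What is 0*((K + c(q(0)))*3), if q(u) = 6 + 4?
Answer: 0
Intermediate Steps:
K = 3 (K = (¼)*12 = 3)
q(u) = 10
0*((K + c(q(0)))*3) = 0*((3 + 6)*3) = 0*(9*3) = 0*27 = 0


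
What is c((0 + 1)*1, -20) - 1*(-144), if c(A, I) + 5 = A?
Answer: 140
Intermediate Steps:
c(A, I) = -5 + A
c((0 + 1)*1, -20) - 1*(-144) = (-5 + (0 + 1)*1) - 1*(-144) = (-5 + 1*1) + 144 = (-5 + 1) + 144 = -4 + 144 = 140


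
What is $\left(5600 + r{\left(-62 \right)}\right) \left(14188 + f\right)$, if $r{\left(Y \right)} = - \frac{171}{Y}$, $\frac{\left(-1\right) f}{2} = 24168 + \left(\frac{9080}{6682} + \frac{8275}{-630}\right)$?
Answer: $- \frac{2495032561241699}{13049946} \approx -1.9119 \cdot 10^{8}$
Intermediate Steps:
$f = - \frac{10168948973}{210483}$ ($f = - 2 \left(24168 + \left(\frac{9080}{6682} + \frac{8275}{-630}\right)\right) = - 2 \left(24168 + \left(9080 \cdot \frac{1}{6682} + 8275 \left(- \frac{1}{630}\right)\right)\right) = - 2 \left(24168 + \left(\frac{4540}{3341} - \frac{1655}{126}\right)\right) = - 2 \left(24168 - \frac{4957315}{420966}\right) = \left(-2\right) \frac{10168948973}{420966} = - \frac{10168948973}{210483} \approx -48312.0$)
$\left(5600 + r{\left(-62 \right)}\right) \left(14188 + f\right) = \left(5600 - \frac{171}{-62}\right) \left(14188 - \frac{10168948973}{210483}\right) = \left(5600 - - \frac{171}{62}\right) \left(- \frac{7182616169}{210483}\right) = \left(5600 + \frac{171}{62}\right) \left(- \frac{7182616169}{210483}\right) = \frac{347371}{62} \left(- \frac{7182616169}{210483}\right) = - \frac{2495032561241699}{13049946}$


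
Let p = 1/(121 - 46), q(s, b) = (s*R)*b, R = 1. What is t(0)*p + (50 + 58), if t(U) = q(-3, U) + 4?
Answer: 8104/75 ≈ 108.05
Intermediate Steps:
q(s, b) = b*s (q(s, b) = (s*1)*b = s*b = b*s)
t(U) = 4 - 3*U (t(U) = U*(-3) + 4 = -3*U + 4 = 4 - 3*U)
p = 1/75 ≈ 0.013333
t(0)*p + (50 + 58) = (4 - 3*0)*(1/75) + (50 + 58) = (4 + 0)*(1/75) + 108 = 4*(1/75) + 108 = 4/75 + 108 = 8104/75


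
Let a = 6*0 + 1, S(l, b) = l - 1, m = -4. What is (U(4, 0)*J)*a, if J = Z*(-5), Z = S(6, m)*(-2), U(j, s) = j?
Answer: 200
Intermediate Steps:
S(l, b) = -1 + l
a = 1 (a = 0 + 1 = 1)
Z = -10 (Z = (-1 + 6)*(-2) = 5*(-2) = -10)
J = 50 (J = -10*(-5) = 50)
(U(4, 0)*J)*a = (4*50)*1 = 200*1 = 200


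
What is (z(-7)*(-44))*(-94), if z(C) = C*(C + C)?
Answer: 405328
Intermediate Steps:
z(C) = 2*C**2 (z(C) = C*(2*C) = 2*C**2)
(z(-7)*(-44))*(-94) = ((2*(-7)**2)*(-44))*(-94) = ((2*49)*(-44))*(-94) = (98*(-44))*(-94) = -4312*(-94) = 405328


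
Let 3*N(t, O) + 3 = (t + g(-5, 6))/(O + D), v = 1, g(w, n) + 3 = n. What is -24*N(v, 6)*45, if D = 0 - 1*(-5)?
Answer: 10440/11 ≈ 949.09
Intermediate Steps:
g(w, n) = -3 + n
D = 5 (D = 0 + 5 = 5)
N(t, O) = -1 + (3 + t)/(3*(5 + O)) (N(t, O) = -1 + ((t + (-3 + 6))/(O + 5))/3 = -1 + ((t + 3)/(5 + O))/3 = -1 + ((3 + t)/(5 + O))/3 = -1 + (3 + t)/(3*(5 + O)))
-24*N(v, 6)*45 = -24*(-4 - 1*6 + (⅓)*1)/(5 + 6)*45 = -24*(-4 - 6 + ⅓)/11*45 = -24*(-29)/(11*3)*45 = -24*(-29/33)*45 = (232/11)*45 = 10440/11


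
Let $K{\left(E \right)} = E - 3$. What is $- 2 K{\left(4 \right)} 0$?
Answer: $0$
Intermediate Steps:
$K{\left(E \right)} = -3 + E$
$- 2 K{\left(4 \right)} 0 = - 2 \left(-3 + 4\right) 0 = \left(-2\right) 1 \cdot 0 = \left(-2\right) 0 = 0$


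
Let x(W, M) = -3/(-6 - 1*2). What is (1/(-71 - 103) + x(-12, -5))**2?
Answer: 66049/484416 ≈ 0.13635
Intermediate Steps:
x(W, M) = 3/8 (x(W, M) = -3/(-6 - 2) = -3/(-8) = -3*(-1/8) = 3/8)
(1/(-71 - 103) + x(-12, -5))**2 = (1/(-71 - 103) + 3/8)**2 = (1/(-174) + 3/8)**2 = (-1/174 + 3/8)**2 = (257/696)**2 = 66049/484416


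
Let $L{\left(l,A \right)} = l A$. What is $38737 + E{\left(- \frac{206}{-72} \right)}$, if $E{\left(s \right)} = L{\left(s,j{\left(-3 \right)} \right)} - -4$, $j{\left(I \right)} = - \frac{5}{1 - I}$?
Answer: $\frac{5578189}{144} \approx 38737.0$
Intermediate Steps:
$L{\left(l,A \right)} = A l$
$E{\left(s \right)} = 4 - \frac{5 s}{4}$ ($E{\left(s \right)} = \frac{5}{-1 - 3} s - -4 = \frac{5}{-4} s + 4 = 5 \left(- \frac{1}{4}\right) s + 4 = - \frac{5 s}{4} + 4 = 4 - \frac{5 s}{4}$)
$38737 + E{\left(- \frac{206}{-72} \right)} = 38737 + \left(4 - \frac{5 \left(- \frac{206}{-72}\right)}{4}\right) = 38737 + \left(4 - \frac{5 \left(\left(-206\right) \left(- \frac{1}{72}\right)\right)}{4}\right) = 38737 + \left(4 - \frac{515}{144}\right) = 38737 + \frac{61}{144} = \frac{5578189}{144}$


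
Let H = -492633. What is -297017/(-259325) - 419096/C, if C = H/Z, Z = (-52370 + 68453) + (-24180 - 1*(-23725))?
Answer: 1698629713461361/127752052725 ≈ 13296.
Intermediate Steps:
Z = 15628 (Z = 16083 + (-24180 + 23725) = 16083 - 455 = 15628)
C = -492633/15628 ≈ -31.522
-297017/(-259325) - 419096/C = -297017/(-259325) - 419096/(-492633/15628) = -297017*(-1/259325) - 419096*(-15628/492633) = 297017/259325 + 6549632288/492633 = 1698629713461361/127752052725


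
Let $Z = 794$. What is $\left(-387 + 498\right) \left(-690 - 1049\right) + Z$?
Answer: $-192235$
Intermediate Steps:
$\left(-387 + 498\right) \left(-690 - 1049\right) + Z = \left(-387 + 498\right) \left(-690 - 1049\right) + 794 = 111 \left(-1739\right) + 794 = -193029 + 794 = -192235$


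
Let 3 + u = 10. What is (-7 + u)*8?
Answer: 0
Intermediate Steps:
u = 7 (u = -3 + 10 = 7)
(-7 + u)*8 = (-7 + 7)*8 = 0*8 = 0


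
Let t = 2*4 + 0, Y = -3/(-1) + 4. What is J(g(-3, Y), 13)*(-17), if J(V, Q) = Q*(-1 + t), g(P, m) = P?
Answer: -1547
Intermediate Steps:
Y = 7 (Y = -1*(-3) + 4 = 3 + 4 = 7)
t = 8 (t = 8 + 0 = 8)
J(V, Q) = 7*Q (J(V, Q) = Q*(-1 + 8) = Q*7 = 7*Q)
J(g(-3, Y), 13)*(-17) = (7*13)*(-17) = 91*(-17) = -1547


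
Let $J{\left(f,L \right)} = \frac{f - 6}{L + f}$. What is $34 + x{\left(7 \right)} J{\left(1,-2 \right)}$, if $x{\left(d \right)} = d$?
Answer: $69$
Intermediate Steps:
$J{\left(f,L \right)} = \frac{-6 + f}{L + f}$
$34 + x{\left(7 \right)} J{\left(1,-2 \right)} = 34 + 7 \frac{-6 + 1}{-2 + 1} = 34 + 7 \frac{1}{-1} \left(-5\right) = 34 + 7 \left(\left(-1\right) \left(-5\right)\right) = 34 + 7 \cdot 5 = 34 + 35 = 69$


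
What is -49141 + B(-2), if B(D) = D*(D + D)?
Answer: -49133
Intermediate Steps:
B(D) = 2*D**2 (B(D) = D*(2*D) = 2*D**2)
-49141 + B(-2) = -49141 + 2*(-2)**2 = -49141 + 2*4 = -49141 + 8 = -49133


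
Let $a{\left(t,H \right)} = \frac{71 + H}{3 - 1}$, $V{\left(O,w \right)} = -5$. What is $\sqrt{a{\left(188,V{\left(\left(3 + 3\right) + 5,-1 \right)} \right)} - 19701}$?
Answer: $2 i \sqrt{4917} \approx 140.24 i$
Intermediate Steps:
$a{\left(t,H \right)} = \frac{71}{2} + \frac{H}{2}$ ($a{\left(t,H \right)} = \frac{71 + H}{2} = \left(71 + H\right) \frac{1}{2} = \frac{71}{2} + \frac{H}{2}$)
$\sqrt{a{\left(188,V{\left(\left(3 + 3\right) + 5,-1 \right)} \right)} - 19701} = \sqrt{\left(\frac{71}{2} + \frac{1}{2} \left(-5\right)\right) - 19701} = \sqrt{\left(\frac{71}{2} - \frac{5}{2}\right) - 19701} = \sqrt{33 - 19701} = \sqrt{-19668} = 2 i \sqrt{4917}$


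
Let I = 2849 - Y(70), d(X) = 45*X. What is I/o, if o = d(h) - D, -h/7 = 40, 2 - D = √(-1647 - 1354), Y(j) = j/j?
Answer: -35890496/158813405 - 2848*I*√3001/158813405 ≈ -0.22599 - 0.00098239*I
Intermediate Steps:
Y(j) = 1
D = 2 - I*√3001 (D = 2 - √(-1647 - 1354) = 2 - √(-3001) = 2 - I*√3001 ≈ 2.0 - 54.781*I)
h = -280 (h = -7*40 = -280)
I = 2848 (I = 2849 - 1*1 = 2849 - 1 = 2848)
o = -12602 + I*√3001 (o = 45*(-280) - (2 - I*√3001) = -12600 + (-2 + I*√3001) = -12602 + I*√3001 ≈ -12602.0 + 54.781*I)
I/o = 2848/(-12602 + I*√3001)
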